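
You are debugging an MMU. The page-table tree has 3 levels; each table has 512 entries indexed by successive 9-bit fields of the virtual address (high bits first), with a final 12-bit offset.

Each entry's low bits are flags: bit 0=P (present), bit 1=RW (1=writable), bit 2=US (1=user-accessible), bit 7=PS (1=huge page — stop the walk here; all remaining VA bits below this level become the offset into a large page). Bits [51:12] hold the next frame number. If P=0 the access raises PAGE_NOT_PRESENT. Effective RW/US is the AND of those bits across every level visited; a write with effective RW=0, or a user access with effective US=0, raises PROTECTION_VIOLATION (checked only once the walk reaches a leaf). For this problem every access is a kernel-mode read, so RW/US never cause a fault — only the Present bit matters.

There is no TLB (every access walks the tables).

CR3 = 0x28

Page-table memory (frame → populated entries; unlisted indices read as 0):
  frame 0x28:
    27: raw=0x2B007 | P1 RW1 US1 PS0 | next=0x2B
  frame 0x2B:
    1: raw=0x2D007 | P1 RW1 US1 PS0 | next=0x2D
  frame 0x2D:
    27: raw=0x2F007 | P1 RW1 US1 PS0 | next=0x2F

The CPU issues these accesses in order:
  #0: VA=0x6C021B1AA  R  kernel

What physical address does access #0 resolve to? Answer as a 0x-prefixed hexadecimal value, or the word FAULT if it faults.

Walk each access:
#0 VA=0x6C021B1AA (r,kernel):
  L0 @0x28[27] → 0x2B007  P=1,RW=1,US=1,PS=0
  L1 @0x2B[1] → 0x2D007  P=1,RW=1,US=1,PS=0
  L2 @0x2D[27] → 0x2F007  P=1,RW=1,US=1,PS=0
  → PA=0x2F1AA  (3 entries read)

Access #0 PA: 0x2F1AA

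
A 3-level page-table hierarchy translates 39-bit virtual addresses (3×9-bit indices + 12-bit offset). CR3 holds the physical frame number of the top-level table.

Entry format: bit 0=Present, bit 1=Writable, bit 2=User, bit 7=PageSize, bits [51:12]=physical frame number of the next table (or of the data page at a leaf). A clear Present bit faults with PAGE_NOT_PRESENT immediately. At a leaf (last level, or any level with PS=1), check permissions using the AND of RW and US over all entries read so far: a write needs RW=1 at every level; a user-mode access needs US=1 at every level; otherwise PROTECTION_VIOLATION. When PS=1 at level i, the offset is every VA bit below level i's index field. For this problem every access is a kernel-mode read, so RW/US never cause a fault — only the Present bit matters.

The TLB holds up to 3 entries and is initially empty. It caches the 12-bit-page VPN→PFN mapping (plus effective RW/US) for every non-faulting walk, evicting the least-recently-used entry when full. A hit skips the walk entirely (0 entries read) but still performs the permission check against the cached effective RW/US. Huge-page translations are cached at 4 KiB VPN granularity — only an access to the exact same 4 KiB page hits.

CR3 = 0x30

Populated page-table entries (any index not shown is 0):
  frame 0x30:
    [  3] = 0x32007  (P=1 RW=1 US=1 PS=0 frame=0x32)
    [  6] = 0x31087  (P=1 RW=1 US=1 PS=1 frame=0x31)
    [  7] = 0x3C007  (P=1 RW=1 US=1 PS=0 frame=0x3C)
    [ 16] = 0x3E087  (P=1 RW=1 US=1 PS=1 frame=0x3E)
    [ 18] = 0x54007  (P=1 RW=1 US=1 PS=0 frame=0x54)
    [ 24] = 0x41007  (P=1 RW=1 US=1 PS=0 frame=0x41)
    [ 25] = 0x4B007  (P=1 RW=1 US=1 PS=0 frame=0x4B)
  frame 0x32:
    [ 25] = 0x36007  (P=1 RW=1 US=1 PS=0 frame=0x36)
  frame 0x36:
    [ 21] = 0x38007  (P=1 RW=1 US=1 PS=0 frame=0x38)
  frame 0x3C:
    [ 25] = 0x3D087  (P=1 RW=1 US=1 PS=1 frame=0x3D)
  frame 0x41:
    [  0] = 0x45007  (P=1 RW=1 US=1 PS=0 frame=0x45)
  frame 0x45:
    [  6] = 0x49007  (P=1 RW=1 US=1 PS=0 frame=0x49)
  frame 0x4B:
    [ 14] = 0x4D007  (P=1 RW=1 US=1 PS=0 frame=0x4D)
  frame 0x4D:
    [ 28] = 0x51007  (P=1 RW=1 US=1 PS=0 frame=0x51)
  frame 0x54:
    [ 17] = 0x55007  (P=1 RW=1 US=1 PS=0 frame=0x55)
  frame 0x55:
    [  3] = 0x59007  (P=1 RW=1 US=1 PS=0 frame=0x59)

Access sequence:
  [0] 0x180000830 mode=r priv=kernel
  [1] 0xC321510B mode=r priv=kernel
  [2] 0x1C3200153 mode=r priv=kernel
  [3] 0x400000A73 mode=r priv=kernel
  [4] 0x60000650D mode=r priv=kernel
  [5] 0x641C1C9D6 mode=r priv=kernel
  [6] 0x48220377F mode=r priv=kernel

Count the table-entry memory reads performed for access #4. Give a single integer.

Trace:
#0 VA=0x180000830 (r,kernel):
  L0: frame=0x30 idx=6 entry=0x31087 [P=1 RW=1 US=1 PS=1]
  ✓ 0x31830 (huge @L0)  — 1 lookups
#1 VA=0xC321510B (r,kernel):
  L0: frame=0x30 idx=3 entry=0x32007 [P=1 RW=1 US=1 PS=0]
  L1: frame=0x32 idx=25 entry=0x36007 [P=1 RW=1 US=1 PS=0]
  L2: frame=0x36 idx=21 entry=0x38007 [P=1 RW=1 US=1 PS=0]
  ✓ 0x3810B  — 3 lookups
#2 VA=0x1C3200153 (r,kernel):
  L0: frame=0x30 idx=7 entry=0x3C007 [P=1 RW=1 US=1 PS=0]
  L1: frame=0x3C idx=25 entry=0x3D087 [P=1 RW=1 US=1 PS=1]
  ✓ 0x3D153 (huge @L1)  — 2 lookups
#3 VA=0x400000A73 (r,kernel):
  L0: frame=0x30 idx=16 entry=0x3E087 [P=1 RW=1 US=1 PS=1]
  ✓ 0x3EA73 (huge @L0)  — 1 lookups
#4 VA=0x60000650D (r,kernel):
  L0: frame=0x30 idx=24 entry=0x41007 [P=1 RW=1 US=1 PS=0]
  L1: frame=0x41 idx=0 entry=0x45007 [P=1 RW=1 US=1 PS=0]
  L2: frame=0x45 idx=6 entry=0x49007 [P=1 RW=1 US=1 PS=0]
  ✓ 0x4950D  — 3 lookups
#5 VA=0x641C1C9D6 (r,kernel):
  L0: frame=0x30 idx=25 entry=0x4B007 [P=1 RW=1 US=1 PS=0]
  L1: frame=0x4B idx=14 entry=0x4D007 [P=1 RW=1 US=1 PS=0]
  L2: frame=0x4D idx=28 entry=0x51007 [P=1 RW=1 US=1 PS=0]
  ✓ 0x519D6  — 3 lookups
#6 VA=0x48220377F (r,kernel):
  L0: frame=0x30 idx=18 entry=0x54007 [P=1 RW=1 US=1 PS=0]
  L1: frame=0x54 idx=17 entry=0x55007 [P=1 RW=1 US=1 PS=0]
  L2: frame=0x55 idx=3 entry=0x59007 [P=1 RW=1 US=1 PS=0]
  ✓ 0x5977F  — 3 lookups

Entries read for #4: 3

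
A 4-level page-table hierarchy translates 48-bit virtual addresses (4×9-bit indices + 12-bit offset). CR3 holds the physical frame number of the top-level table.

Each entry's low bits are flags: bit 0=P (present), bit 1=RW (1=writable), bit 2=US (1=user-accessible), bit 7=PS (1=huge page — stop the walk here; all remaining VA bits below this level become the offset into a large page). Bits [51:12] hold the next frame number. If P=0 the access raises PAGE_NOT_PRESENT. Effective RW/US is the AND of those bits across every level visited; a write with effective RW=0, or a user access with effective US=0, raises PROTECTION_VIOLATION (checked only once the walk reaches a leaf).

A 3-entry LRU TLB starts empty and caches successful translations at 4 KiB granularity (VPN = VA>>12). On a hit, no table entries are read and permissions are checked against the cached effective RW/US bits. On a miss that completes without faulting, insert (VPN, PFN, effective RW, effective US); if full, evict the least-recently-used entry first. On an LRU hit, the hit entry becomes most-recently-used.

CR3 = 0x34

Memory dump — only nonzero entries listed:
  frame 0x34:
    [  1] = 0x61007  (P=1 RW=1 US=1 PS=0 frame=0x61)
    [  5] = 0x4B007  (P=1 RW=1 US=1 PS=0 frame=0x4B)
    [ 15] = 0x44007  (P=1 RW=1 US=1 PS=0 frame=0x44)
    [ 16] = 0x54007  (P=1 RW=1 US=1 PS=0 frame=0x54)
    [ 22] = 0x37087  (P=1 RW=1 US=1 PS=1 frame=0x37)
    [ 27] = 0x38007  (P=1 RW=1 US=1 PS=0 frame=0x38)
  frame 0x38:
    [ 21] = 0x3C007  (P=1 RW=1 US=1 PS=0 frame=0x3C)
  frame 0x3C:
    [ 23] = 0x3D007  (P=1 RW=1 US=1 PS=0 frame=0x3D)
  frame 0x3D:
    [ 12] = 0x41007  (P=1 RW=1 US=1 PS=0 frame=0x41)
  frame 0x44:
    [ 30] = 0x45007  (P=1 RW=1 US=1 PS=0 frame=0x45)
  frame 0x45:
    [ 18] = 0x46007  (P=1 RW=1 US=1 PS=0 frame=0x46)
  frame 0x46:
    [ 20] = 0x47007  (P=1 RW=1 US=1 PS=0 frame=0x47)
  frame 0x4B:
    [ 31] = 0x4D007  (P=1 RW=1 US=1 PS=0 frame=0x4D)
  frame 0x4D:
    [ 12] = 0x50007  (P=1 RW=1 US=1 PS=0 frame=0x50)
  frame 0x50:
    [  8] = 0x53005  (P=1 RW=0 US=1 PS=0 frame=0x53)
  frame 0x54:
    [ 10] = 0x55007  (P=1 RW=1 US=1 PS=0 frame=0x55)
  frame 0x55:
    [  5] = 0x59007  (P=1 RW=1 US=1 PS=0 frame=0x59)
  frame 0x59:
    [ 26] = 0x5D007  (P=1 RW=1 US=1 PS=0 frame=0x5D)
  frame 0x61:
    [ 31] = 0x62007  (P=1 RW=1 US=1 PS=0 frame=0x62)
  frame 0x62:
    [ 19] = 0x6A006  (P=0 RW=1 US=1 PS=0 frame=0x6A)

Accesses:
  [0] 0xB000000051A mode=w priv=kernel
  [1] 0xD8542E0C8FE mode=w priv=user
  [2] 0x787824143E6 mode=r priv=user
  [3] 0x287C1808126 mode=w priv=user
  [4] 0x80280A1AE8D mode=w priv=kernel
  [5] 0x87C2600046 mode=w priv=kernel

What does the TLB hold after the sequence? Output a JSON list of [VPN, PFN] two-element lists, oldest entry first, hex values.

Walk each access:
#0 VA=0xB000000051A (w,kernel):
  [0] read 0x34 idx=22: raw=0x37087 flags P=1 W=1 U=1 S=1
  ⇒ phys 0x3751A (huge @L0)  [1 reads]
#1 VA=0xD8542E0C8FE (w,user):
  [0] read 0x34 idx=27: raw=0x38007 flags P=1 W=1 U=1 S=0
  [1] read 0x38 idx=21: raw=0x3C007 flags P=1 W=1 U=1 S=0
  [2] read 0x3C idx=23: raw=0x3D007 flags P=1 W=1 U=1 S=0
  [3] read 0x3D idx=12: raw=0x41007 flags P=1 W=1 U=1 S=0
  ⇒ phys 0x418FE  [4 reads]
#2 VA=0x787824143E6 (r,user):
  [0] read 0x34 idx=15: raw=0x44007 flags P=1 W=1 U=1 S=0
  [1] read 0x44 idx=30: raw=0x45007 flags P=1 W=1 U=1 S=0
  [2] read 0x45 idx=18: raw=0x46007 flags P=1 W=1 U=1 S=0
  [3] read 0x46 idx=20: raw=0x47007 flags P=1 W=1 U=1 S=0
  ⇒ phys 0x473E6  [4 reads]
#3 VA=0x287C1808126 (w,user):
  [0] read 0x34 idx=5: raw=0x4B007 flags P=1 W=1 U=1 S=0
  [1] read 0x4B idx=31: raw=0x4D007 flags P=1 W=1 U=1 S=0
  [2] read 0x4D idx=12: raw=0x50007 flags P=1 W=1 U=1 S=0
  [3] read 0x50 idx=8: raw=0x53005 flags P=1 W=0 U=1 S=0
  → PROTECTION_VIOLATION  (4 entries read)
#4 VA=0x80280A1AE8D (w,kernel):
  [0] read 0x34 idx=16: raw=0x54007 flags P=1 W=1 U=1 S=0
  [1] read 0x54 idx=10: raw=0x55007 flags P=1 W=1 U=1 S=0
  [2] read 0x55 idx=5: raw=0x59007 flags P=1 W=1 U=1 S=0
  [3] read 0x59 idx=26: raw=0x5D007 flags P=1 W=1 U=1 S=0
  ⇒ phys 0x5DE8D  [4 reads]
#5 VA=0x87C2600046 (w,kernel):
  [0] read 0x34 idx=1: raw=0x61007 flags P=1 W=1 U=1 S=0
  [1] read 0x61 idx=31: raw=0x62007 flags P=1 W=1 U=1 S=0
  [2] read 0x62 idx=19: raw=0x6A006 flags P=0 W=1 U=1 S=0
  → PAGE_NOT_PRESENT  (3 entries read)

TLB: [["0xD8542E0C", "0x41"], ["0x78782414", "0x47"], ["0x80280A1A", "0x5D"]]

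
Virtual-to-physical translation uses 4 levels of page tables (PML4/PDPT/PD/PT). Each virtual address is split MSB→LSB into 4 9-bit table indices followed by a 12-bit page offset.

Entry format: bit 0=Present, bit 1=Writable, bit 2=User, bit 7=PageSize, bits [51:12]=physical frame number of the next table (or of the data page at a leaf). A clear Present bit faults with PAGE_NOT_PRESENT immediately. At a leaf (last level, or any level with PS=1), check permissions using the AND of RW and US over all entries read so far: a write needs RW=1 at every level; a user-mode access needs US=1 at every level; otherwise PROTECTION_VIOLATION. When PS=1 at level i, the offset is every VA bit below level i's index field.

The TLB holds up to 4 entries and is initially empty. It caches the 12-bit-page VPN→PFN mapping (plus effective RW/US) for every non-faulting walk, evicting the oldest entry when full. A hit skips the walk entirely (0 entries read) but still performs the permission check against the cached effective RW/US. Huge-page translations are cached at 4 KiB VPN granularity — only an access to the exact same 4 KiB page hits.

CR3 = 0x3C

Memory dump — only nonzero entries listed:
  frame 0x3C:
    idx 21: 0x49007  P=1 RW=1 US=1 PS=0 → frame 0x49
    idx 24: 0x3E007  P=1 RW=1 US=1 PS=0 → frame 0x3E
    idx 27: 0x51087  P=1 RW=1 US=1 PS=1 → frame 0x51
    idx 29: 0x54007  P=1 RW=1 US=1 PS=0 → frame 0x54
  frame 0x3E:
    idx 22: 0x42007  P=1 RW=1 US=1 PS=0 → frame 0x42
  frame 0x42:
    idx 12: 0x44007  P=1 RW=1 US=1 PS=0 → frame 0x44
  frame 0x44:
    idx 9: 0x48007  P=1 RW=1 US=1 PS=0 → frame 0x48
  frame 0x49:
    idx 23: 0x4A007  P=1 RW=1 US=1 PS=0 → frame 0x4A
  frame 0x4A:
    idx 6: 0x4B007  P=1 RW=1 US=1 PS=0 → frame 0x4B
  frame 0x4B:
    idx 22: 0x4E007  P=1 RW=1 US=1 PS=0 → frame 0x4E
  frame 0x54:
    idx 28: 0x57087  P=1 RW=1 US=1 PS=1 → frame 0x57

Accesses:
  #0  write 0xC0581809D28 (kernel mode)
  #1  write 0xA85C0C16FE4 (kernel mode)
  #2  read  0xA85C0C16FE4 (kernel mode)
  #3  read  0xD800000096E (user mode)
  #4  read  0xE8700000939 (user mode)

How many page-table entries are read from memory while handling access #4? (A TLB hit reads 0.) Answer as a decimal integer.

Trace:
#0 VA=0xC0581809D28 (w,kernel):
  L0 @0x3C[24] → 0x3E007  P=1,RW=1,US=1,PS=0
  L1 @0x3E[22] → 0x42007  P=1,RW=1,US=1,PS=0
  L2 @0x42[12] → 0x44007  P=1,RW=1,US=1,PS=0
  L3 @0x44[9] → 0x48007  P=1,RW=1,US=1,PS=0
  ✓ 0x48D28  — 4 lookups
#1 VA=0xA85C0C16FE4 (w,kernel):
  L0 @0x3C[21] → 0x49007  P=1,RW=1,US=1,PS=0
  L1 @0x49[23] → 0x4A007  P=1,RW=1,US=1,PS=0
  L2 @0x4A[6] → 0x4B007  P=1,RW=1,US=1,PS=0
  L3 @0x4B[22] → 0x4E007  P=1,RW=1,US=1,PS=0
  ✓ 0x4EFE4  — 4 lookups
#2 VA=0xA85C0C16FE4 (r,kernel):
  TLB hit vpn=0xA85C0C16 → PA=0x4EFE4
#3 VA=0xD800000096E (r,user):
  L0 @0x3C[27] → 0x51087  P=1,RW=1,US=1,PS=1
  ✓ 0x5196E (huge @L0)  — 1 lookups
#4 VA=0xE8700000939 (r,user):
  L0 @0x3C[29] → 0x54007  P=1,RW=1,US=1,PS=0
  L1 @0x54[28] → 0x57087  P=1,RW=1,US=1,PS=1
  ✓ 0x57939 (huge @L1)  — 2 lookups

Entries read for #4: 2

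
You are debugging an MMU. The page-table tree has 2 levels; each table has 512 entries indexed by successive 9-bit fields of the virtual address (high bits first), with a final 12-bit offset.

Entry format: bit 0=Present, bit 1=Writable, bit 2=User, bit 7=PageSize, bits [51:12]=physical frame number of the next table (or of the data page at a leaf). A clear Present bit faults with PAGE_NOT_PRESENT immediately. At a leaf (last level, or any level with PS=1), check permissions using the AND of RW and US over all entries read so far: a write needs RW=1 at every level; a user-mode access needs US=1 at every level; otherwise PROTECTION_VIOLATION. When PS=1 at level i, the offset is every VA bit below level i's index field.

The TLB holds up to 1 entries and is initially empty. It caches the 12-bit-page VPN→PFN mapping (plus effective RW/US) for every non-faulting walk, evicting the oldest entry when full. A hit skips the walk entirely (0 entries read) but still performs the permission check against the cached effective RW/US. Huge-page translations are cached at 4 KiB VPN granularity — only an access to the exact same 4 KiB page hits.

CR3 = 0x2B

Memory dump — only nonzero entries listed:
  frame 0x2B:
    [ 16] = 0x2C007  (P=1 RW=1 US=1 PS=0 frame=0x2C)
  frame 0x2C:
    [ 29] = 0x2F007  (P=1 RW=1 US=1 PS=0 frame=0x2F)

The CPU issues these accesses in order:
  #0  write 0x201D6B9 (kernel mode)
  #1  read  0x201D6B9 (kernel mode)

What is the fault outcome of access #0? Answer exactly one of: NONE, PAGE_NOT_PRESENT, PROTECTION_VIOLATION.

Per-access translation:
#0 VA=0x201D6B9 (w,kernel):
  [0] read 0x2B idx=16: raw=0x2C007 flags P=1 W=1 U=1 S=0
  [1] read 0x2C idx=29: raw=0x2F007 flags P=1 W=1 U=1 S=0
  ⇒ phys 0x2F6B9  [2 reads]
#1 VA=0x201D6B9 (r,kernel):
  TLB hit vpn=0x201D → PA=0x2F6B9

Access #0 fault: NONE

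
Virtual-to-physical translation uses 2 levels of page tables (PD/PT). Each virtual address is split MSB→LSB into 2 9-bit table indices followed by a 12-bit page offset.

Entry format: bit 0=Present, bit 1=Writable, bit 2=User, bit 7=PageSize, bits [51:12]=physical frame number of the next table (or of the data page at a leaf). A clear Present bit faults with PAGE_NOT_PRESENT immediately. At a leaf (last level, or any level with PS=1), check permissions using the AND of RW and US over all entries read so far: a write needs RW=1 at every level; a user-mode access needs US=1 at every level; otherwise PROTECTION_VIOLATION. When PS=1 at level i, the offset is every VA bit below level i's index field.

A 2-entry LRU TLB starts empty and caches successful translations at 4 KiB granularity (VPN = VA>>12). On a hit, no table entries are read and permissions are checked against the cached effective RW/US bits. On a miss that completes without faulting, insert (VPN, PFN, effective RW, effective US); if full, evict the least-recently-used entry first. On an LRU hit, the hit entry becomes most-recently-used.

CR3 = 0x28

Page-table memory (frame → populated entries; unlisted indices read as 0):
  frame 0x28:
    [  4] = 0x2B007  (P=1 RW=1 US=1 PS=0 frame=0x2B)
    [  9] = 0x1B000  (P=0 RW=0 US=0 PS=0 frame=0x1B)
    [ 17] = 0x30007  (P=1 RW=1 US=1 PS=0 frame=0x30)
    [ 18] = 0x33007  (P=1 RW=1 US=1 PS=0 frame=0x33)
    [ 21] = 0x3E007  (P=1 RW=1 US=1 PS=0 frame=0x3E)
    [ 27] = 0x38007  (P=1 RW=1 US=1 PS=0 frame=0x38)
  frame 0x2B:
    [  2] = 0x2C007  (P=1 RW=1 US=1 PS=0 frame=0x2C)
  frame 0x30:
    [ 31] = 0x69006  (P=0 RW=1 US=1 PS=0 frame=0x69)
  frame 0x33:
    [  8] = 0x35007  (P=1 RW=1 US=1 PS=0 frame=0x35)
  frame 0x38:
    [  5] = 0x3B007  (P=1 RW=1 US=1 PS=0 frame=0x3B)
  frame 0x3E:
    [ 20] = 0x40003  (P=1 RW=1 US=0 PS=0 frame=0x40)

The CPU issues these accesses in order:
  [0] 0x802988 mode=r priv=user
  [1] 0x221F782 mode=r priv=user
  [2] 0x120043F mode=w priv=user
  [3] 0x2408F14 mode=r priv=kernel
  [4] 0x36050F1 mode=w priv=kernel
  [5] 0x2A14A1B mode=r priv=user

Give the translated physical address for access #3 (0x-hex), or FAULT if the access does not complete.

Walk each access:
#0 VA=0x802988 (r,user):
  lvl0: tbl 0x28, slot 4 ⇒ 0x2B007 (P1/RW1/US1/PS0)
  lvl1: tbl 0x2B, slot 2 ⇒ 0x2C007 (P1/RW1/US1/PS0)
  ⇒ phys 0x2C988  [2 reads]
#1 VA=0x221F782 (r,user):
  lvl0: tbl 0x28, slot 17 ⇒ 0x30007 (P1/RW1/US1/PS0)
  lvl1: tbl 0x30, slot 31 ⇒ 0x69006 (P0/RW1/US1/PS0)
  → PAGE_NOT_PRESENT  (2 entries read)
#2 VA=0x120043F (w,user):
  lvl0: tbl 0x28, slot 9 ⇒ 0x1B000 (P0/RW0/US0/PS0)
  → PAGE_NOT_PRESENT  (1 entries read)
#3 VA=0x2408F14 (r,kernel):
  lvl0: tbl 0x28, slot 18 ⇒ 0x33007 (P1/RW1/US1/PS0)
  lvl1: tbl 0x33, slot 8 ⇒ 0x35007 (P1/RW1/US1/PS0)
  ⇒ phys 0x35F14  [2 reads]
#4 VA=0x36050F1 (w,kernel):
  lvl0: tbl 0x28, slot 27 ⇒ 0x38007 (P1/RW1/US1/PS0)
  lvl1: tbl 0x38, slot 5 ⇒ 0x3B007 (P1/RW1/US1/PS0)
  ⇒ phys 0x3B0F1  [2 reads]
#5 VA=0x2A14A1B (r,user):
  lvl0: tbl 0x28, slot 21 ⇒ 0x3E007 (P1/RW1/US1/PS0)
  lvl1: tbl 0x3E, slot 20 ⇒ 0x40003 (P1/RW1/US0/PS0)
  → PROTECTION_VIOLATION  (2 entries read)

Access #3 PA: 0x35F14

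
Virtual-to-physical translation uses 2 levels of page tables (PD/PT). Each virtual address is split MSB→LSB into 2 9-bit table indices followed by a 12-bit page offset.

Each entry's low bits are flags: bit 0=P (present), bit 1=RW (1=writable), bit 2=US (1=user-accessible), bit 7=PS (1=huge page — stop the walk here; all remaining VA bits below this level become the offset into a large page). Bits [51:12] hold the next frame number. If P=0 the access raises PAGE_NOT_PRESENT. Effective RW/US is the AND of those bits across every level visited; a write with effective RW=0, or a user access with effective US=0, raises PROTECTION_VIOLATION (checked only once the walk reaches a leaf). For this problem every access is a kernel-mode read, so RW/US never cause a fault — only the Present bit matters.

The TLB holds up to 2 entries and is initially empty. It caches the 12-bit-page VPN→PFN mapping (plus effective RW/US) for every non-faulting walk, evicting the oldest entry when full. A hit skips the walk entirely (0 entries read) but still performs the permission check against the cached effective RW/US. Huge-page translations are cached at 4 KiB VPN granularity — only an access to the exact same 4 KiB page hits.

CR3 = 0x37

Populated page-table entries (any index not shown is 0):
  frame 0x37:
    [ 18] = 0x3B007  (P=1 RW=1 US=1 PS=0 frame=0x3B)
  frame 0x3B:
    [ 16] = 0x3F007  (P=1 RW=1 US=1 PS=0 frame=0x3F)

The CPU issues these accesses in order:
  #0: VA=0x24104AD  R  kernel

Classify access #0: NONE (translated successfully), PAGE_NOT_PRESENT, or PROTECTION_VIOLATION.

Per-access translation:
#0 VA=0x24104AD (r,kernel):
  L0: frame=0x37 idx=18 entry=0x3B007 [P=1 RW=1 US=1 PS=0]
  L1: frame=0x3B idx=16 entry=0x3F007 [P=1 RW=1 US=1 PS=0]
  ⇒ phys 0x3F4AD  [2 reads]

Access #0 fault: NONE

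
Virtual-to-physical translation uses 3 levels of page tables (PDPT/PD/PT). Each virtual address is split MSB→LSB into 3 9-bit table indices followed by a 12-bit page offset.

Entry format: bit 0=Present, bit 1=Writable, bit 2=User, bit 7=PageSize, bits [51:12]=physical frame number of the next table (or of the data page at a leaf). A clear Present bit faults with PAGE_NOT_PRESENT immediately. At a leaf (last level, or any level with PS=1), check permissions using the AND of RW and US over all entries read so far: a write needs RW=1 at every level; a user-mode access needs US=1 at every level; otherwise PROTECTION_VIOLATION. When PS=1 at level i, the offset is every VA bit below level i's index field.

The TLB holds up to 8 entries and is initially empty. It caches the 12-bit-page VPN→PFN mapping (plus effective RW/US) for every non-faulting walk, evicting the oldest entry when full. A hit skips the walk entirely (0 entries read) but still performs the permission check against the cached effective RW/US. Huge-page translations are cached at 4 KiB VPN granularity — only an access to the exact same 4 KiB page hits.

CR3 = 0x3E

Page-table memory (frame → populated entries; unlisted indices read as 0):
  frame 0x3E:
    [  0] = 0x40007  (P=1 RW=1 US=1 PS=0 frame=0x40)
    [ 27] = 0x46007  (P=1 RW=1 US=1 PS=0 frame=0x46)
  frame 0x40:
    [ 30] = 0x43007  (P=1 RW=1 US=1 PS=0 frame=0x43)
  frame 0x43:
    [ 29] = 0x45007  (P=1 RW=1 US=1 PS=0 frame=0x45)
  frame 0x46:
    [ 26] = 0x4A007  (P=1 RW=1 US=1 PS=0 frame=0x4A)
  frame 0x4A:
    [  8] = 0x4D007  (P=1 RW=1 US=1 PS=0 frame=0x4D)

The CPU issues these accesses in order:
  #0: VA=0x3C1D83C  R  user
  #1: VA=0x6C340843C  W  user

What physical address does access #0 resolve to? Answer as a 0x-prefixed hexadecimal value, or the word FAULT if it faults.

Walk each access:
#0 VA=0x3C1D83C (r,user):
  [0] read 0x3E idx=0: raw=0x40007 flags P=1 W=1 U=1 S=0
  [1] read 0x40 idx=30: raw=0x43007 flags P=1 W=1 U=1 S=0
  [2] read 0x43 idx=29: raw=0x45007 flags P=1 W=1 U=1 S=0
  ⇒ phys 0x4583C  [3 reads]
#1 VA=0x6C340843C (w,user):
  [0] read 0x3E idx=27: raw=0x46007 flags P=1 W=1 U=1 S=0
  [1] read 0x46 idx=26: raw=0x4A007 flags P=1 W=1 U=1 S=0
  [2] read 0x4A idx=8: raw=0x4D007 flags P=1 W=1 U=1 S=0
  ⇒ phys 0x4D43C  [3 reads]

Access #0 PA: 0x4583C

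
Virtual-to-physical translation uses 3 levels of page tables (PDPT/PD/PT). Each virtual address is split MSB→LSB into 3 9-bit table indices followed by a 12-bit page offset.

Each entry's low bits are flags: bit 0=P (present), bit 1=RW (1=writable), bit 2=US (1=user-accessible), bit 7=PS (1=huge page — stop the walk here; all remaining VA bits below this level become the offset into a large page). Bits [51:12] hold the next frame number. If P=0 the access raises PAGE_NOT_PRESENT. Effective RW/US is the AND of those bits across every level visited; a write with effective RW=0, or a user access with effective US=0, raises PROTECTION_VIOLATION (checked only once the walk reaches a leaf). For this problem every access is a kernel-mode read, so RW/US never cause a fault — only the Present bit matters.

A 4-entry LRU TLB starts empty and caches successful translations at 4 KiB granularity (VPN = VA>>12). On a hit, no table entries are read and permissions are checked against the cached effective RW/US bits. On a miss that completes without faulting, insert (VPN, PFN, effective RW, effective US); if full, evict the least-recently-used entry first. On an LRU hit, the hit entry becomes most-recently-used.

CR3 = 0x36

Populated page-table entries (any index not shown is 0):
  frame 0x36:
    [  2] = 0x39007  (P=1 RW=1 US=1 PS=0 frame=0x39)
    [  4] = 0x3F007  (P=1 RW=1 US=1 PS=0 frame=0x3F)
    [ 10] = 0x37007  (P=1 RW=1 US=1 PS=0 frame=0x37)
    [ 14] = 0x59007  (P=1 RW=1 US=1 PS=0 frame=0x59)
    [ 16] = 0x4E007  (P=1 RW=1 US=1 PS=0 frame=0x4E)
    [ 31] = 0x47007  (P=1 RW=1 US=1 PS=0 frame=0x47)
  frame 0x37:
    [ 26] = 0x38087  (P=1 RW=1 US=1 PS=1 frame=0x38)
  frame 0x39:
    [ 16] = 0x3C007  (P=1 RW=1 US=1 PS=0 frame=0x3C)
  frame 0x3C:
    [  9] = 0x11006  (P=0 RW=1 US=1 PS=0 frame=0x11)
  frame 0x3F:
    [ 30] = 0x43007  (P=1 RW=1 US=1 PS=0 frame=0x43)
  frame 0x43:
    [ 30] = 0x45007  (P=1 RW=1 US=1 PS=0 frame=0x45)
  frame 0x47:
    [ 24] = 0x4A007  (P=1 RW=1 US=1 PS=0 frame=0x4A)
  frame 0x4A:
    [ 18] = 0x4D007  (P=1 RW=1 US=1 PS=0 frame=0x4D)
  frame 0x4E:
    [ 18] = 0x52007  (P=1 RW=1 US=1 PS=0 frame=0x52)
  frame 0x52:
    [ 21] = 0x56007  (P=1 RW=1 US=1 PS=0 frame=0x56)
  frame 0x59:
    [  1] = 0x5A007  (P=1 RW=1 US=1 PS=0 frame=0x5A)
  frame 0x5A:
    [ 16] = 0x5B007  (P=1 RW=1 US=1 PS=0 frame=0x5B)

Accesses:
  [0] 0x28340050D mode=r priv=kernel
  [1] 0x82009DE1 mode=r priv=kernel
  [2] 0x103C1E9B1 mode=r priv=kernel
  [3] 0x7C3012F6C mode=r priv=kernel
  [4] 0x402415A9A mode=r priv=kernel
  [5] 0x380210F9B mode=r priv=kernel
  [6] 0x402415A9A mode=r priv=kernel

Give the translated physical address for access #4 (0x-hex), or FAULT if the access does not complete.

Walk each access:
#0 VA=0x28340050D (r,kernel):
  L0: frame=0x36 idx=10 entry=0x37007 [P=1 RW=1 US=1 PS=0]
  L1: frame=0x37 idx=26 entry=0x38087 [P=1 RW=1 US=1 PS=1]
  ⇒ phys 0x3850D (huge @L1)  [2 reads]
#1 VA=0x82009DE1 (r,kernel):
  L0: frame=0x36 idx=2 entry=0x39007 [P=1 RW=1 US=1 PS=0]
  L1: frame=0x39 idx=16 entry=0x3C007 [P=1 RW=1 US=1 PS=0]
  L2: frame=0x3C idx=9 entry=0x11006 [P=0 RW=1 US=1 PS=0]
  ✗ PAGE_NOT_PRESENT  [3 reads]
#2 VA=0x103C1E9B1 (r,kernel):
  L0: frame=0x36 idx=4 entry=0x3F007 [P=1 RW=1 US=1 PS=0]
  L1: frame=0x3F idx=30 entry=0x43007 [P=1 RW=1 US=1 PS=0]
  L2: frame=0x43 idx=30 entry=0x45007 [P=1 RW=1 US=1 PS=0]
  ⇒ phys 0x459B1  [3 reads]
#3 VA=0x7C3012F6C (r,kernel):
  L0: frame=0x36 idx=31 entry=0x47007 [P=1 RW=1 US=1 PS=0]
  L1: frame=0x47 idx=24 entry=0x4A007 [P=1 RW=1 US=1 PS=0]
  L2: frame=0x4A idx=18 entry=0x4D007 [P=1 RW=1 US=1 PS=0]
  ⇒ phys 0x4DF6C  [3 reads]
#4 VA=0x402415A9A (r,kernel):
  L0: frame=0x36 idx=16 entry=0x4E007 [P=1 RW=1 US=1 PS=0]
  L1: frame=0x4E idx=18 entry=0x52007 [P=1 RW=1 US=1 PS=0]
  L2: frame=0x52 idx=21 entry=0x56007 [P=1 RW=1 US=1 PS=0]
  ⇒ phys 0x56A9A  [3 reads]
#5 VA=0x380210F9B (r,kernel):
  L0: frame=0x36 idx=14 entry=0x59007 [P=1 RW=1 US=1 PS=0]
  L1: frame=0x59 idx=1 entry=0x5A007 [P=1 RW=1 US=1 PS=0]
  L2: frame=0x5A idx=16 entry=0x5B007 [P=1 RW=1 US=1 PS=0]
  ⇒ phys 0x5BF9B  [3 reads]
#6 VA=0x402415A9A (r,kernel):
  TLB hit vpn=0x402415 → PA=0x56A9A

Access #4 PA: 0x56A9A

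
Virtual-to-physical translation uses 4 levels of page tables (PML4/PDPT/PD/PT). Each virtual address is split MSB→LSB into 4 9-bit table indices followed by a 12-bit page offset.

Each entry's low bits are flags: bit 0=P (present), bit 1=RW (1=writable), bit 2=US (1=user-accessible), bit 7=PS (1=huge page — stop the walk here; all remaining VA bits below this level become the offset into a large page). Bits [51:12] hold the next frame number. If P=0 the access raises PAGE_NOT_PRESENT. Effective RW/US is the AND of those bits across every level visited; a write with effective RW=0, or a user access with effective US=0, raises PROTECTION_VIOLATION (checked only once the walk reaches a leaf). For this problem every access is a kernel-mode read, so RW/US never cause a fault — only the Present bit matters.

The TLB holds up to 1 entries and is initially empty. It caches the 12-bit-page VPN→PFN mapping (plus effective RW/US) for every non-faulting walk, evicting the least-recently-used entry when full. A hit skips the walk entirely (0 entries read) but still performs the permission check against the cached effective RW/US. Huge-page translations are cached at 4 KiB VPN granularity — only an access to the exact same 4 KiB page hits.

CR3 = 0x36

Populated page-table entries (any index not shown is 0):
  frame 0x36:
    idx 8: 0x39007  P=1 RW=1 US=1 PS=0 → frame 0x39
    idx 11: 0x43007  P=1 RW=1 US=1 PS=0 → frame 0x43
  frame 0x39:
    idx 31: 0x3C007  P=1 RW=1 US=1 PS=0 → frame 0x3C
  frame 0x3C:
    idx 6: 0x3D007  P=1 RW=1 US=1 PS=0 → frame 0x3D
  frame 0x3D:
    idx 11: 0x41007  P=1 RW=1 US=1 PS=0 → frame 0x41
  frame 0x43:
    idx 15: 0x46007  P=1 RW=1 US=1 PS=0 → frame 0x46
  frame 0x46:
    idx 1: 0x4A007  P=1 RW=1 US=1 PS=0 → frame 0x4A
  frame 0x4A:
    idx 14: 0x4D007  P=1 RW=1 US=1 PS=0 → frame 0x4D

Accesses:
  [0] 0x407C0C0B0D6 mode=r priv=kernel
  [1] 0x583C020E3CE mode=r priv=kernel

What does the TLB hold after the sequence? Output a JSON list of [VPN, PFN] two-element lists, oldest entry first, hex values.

Trace:
#0 VA=0x407C0C0B0D6 (r,kernel):
  L0: frame=0x36 idx=8 entry=0x39007 [P=1 RW=1 US=1 PS=0]
  L1: frame=0x39 idx=31 entry=0x3C007 [P=1 RW=1 US=1 PS=0]
  L2: frame=0x3C idx=6 entry=0x3D007 [P=1 RW=1 US=1 PS=0]
  L3: frame=0x3D idx=11 entry=0x41007 [P=1 RW=1 US=1 PS=0]
  ⇒ phys 0x410D6  [4 reads]
#1 VA=0x583C020E3CE (r,kernel):
  L0: frame=0x36 idx=11 entry=0x43007 [P=1 RW=1 US=1 PS=0]
  L1: frame=0x43 idx=15 entry=0x46007 [P=1 RW=1 US=1 PS=0]
  L2: frame=0x46 idx=1 entry=0x4A007 [P=1 RW=1 US=1 PS=0]
  L3: frame=0x4A idx=14 entry=0x4D007 [P=1 RW=1 US=1 PS=0]
  ⇒ phys 0x4D3CE  [4 reads]

TLB: [["0x583C020E", "0x4D"]]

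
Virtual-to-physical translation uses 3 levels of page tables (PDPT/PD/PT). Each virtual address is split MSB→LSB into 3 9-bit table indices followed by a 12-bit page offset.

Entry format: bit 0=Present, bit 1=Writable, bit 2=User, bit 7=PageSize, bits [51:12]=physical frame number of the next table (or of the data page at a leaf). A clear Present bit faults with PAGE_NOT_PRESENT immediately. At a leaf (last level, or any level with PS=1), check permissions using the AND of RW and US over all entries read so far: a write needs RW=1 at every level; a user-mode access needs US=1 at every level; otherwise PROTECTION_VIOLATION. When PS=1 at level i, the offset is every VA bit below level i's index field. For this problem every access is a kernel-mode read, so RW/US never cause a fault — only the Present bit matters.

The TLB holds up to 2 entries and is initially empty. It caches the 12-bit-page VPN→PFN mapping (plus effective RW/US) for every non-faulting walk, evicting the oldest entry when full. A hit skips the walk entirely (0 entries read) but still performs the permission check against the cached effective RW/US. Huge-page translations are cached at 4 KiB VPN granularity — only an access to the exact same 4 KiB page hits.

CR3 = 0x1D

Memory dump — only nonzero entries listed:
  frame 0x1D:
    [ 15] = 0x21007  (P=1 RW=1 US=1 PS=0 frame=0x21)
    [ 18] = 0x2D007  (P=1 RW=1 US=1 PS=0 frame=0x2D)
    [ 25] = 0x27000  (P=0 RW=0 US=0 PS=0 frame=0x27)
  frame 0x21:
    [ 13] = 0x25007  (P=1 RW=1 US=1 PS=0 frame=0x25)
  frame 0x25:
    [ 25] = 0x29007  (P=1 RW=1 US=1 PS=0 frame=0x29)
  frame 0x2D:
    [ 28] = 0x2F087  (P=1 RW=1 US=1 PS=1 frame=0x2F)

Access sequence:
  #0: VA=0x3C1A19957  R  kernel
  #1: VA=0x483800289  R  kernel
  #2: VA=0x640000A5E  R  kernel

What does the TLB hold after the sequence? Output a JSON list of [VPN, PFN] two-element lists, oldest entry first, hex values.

Walk each access:
#0 VA=0x3C1A19957 (r,kernel):
  lvl0: tbl 0x1D, slot 15 ⇒ 0x21007 (P1/RW1/US1/PS0)
  lvl1: tbl 0x21, slot 13 ⇒ 0x25007 (P1/RW1/US1/PS0)
  lvl2: tbl 0x25, slot 25 ⇒ 0x29007 (P1/RW1/US1/PS0)
  ✓ 0x29957  — 3 lookups
#1 VA=0x483800289 (r,kernel):
  lvl0: tbl 0x1D, slot 18 ⇒ 0x2D007 (P1/RW1/US1/PS0)
  lvl1: tbl 0x2D, slot 28 ⇒ 0x2F087 (P1/RW1/US1/PS1)
  ✓ 0x2F289 (huge @L1)  — 2 lookups
#2 VA=0x640000A5E (r,kernel):
  lvl0: tbl 0x1D, slot 25 ⇒ 0x27000 (P0/RW0/US0/PS0)
  ⇒ fault: PAGE_NOT_PRESENT  — 1 lookups

TLB: [["0x3C1A19", "0x29"], ["0x483800", "0x2F"]]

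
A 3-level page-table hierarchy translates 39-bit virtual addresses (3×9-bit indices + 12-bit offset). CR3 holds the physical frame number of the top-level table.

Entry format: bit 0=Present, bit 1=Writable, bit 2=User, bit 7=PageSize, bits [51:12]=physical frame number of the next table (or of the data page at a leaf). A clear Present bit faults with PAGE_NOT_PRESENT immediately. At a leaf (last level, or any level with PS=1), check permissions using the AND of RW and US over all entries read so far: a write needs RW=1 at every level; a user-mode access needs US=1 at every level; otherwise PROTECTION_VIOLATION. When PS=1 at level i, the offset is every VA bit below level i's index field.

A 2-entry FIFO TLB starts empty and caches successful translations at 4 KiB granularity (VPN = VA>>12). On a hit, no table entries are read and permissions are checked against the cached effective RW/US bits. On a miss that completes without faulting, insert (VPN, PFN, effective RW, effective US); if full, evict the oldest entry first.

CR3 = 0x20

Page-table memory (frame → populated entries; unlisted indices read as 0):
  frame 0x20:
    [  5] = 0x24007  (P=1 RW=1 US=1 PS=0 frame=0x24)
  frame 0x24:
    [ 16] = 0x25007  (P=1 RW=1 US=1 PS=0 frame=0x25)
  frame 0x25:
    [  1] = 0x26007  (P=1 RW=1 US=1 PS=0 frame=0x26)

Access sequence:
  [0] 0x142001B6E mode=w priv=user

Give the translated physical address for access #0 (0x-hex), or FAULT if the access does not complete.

Walk each access:
#0 VA=0x142001B6E (w,user):
  L0: frame=0x20 idx=5 entry=0x24007 [P=1 RW=1 US=1 PS=0]
  L1: frame=0x24 idx=16 entry=0x25007 [P=1 RW=1 US=1 PS=0]
  L2: frame=0x25 idx=1 entry=0x26007 [P=1 RW=1 US=1 PS=0]
  ⇒ phys 0x26B6E  [3 reads]

Access #0 PA: 0x26B6E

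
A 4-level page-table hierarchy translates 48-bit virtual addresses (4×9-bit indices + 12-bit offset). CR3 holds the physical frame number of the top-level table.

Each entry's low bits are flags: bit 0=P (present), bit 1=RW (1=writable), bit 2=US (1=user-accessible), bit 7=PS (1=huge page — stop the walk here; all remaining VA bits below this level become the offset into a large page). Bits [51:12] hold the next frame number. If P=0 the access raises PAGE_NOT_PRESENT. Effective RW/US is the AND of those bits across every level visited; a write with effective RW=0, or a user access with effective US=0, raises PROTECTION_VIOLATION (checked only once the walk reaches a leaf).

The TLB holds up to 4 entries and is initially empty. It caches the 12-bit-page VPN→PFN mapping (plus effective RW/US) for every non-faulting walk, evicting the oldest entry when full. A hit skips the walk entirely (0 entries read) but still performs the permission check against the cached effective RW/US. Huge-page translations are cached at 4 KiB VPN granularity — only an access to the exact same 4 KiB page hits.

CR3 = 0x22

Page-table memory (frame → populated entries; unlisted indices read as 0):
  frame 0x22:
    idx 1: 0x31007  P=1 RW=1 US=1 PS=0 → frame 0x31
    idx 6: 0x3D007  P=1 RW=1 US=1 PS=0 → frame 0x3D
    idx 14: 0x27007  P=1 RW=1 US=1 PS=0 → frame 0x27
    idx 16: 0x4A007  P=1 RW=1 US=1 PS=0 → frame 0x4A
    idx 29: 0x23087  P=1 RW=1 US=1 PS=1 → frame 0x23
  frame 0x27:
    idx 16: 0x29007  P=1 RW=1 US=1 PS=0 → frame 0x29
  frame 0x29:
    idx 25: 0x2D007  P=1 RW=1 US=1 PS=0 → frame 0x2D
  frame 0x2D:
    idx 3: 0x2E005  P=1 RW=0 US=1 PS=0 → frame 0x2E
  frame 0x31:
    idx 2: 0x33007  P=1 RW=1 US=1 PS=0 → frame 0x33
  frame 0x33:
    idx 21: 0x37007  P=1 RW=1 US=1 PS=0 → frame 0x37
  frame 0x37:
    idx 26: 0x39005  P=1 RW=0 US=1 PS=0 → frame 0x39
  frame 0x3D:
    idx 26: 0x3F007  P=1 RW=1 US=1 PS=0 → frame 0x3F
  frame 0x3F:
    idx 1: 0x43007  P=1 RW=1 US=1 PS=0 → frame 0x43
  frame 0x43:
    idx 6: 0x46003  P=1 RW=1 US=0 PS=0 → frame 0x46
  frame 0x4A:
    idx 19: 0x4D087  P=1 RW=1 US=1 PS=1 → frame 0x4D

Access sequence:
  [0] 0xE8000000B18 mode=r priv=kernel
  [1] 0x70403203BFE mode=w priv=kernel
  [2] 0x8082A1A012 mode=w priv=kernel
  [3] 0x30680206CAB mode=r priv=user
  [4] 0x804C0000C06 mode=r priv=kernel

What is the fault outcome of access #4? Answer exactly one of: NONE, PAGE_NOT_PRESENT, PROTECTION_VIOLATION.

Per-access translation:
#0 VA=0xE8000000B18 (r,kernel):
  L0 @0x22[29] → 0x23087  P=1,RW=1,US=1,PS=1
  → PA=0x23B18 (huge @L0)  (1 entries read)
#1 VA=0x70403203BFE (w,kernel):
  L0 @0x22[14] → 0x27007  P=1,RW=1,US=1,PS=0
  L1 @0x27[16] → 0x29007  P=1,RW=1,US=1,PS=0
  L2 @0x29[25] → 0x2D007  P=1,RW=1,US=1,PS=0
  L3 @0x2D[3] → 0x2E005  P=1,RW=0,US=1,PS=0
  → PROTECTION_VIOLATION  (4 entries read)
#2 VA=0x8082A1A012 (w,kernel):
  L0 @0x22[1] → 0x31007  P=1,RW=1,US=1,PS=0
  L1 @0x31[2] → 0x33007  P=1,RW=1,US=1,PS=0
  L2 @0x33[21] → 0x37007  P=1,RW=1,US=1,PS=0
  L3 @0x37[26] → 0x39005  P=1,RW=0,US=1,PS=0
  → PROTECTION_VIOLATION  (4 entries read)
#3 VA=0x30680206CAB (r,user):
  L0 @0x22[6] → 0x3D007  P=1,RW=1,US=1,PS=0
  L1 @0x3D[26] → 0x3F007  P=1,RW=1,US=1,PS=0
  L2 @0x3F[1] → 0x43007  P=1,RW=1,US=1,PS=0
  L3 @0x43[6] → 0x46003  P=1,RW=1,US=0,PS=0
  → PROTECTION_VIOLATION  (4 entries read)
#4 VA=0x804C0000C06 (r,kernel):
  L0 @0x22[16] → 0x4A007  P=1,RW=1,US=1,PS=0
  L1 @0x4A[19] → 0x4D087  P=1,RW=1,US=1,PS=1
  → PA=0x4DC06 (huge @L1)  (2 entries read)

Access #4 fault: NONE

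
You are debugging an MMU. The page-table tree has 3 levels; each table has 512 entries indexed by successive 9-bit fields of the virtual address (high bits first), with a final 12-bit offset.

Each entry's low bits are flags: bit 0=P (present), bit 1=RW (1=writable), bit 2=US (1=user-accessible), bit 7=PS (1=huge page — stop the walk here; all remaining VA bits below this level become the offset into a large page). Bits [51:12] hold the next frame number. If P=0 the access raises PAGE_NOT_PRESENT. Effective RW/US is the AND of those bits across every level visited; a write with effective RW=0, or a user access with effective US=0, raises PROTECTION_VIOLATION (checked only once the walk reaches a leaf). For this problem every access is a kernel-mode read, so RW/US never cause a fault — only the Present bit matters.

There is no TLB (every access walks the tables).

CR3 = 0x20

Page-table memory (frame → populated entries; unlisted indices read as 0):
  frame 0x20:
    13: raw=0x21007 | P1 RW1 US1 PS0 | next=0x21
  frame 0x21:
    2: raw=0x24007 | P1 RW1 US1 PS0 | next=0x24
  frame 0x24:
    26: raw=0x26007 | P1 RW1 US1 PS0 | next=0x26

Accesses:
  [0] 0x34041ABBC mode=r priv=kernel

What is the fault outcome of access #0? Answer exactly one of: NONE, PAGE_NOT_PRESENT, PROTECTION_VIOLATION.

Per-access translation:
#0 VA=0x34041ABBC (r,kernel):
  [0] read 0x20 idx=13: raw=0x21007 flags P=1 W=1 U=1 S=0
  [1] read 0x21 idx=2: raw=0x24007 flags P=1 W=1 U=1 S=0
  [2] read 0x24 idx=26: raw=0x26007 flags P=1 W=1 U=1 S=0
  ⇒ phys 0x26BBC  [3 reads]

Access #0 fault: NONE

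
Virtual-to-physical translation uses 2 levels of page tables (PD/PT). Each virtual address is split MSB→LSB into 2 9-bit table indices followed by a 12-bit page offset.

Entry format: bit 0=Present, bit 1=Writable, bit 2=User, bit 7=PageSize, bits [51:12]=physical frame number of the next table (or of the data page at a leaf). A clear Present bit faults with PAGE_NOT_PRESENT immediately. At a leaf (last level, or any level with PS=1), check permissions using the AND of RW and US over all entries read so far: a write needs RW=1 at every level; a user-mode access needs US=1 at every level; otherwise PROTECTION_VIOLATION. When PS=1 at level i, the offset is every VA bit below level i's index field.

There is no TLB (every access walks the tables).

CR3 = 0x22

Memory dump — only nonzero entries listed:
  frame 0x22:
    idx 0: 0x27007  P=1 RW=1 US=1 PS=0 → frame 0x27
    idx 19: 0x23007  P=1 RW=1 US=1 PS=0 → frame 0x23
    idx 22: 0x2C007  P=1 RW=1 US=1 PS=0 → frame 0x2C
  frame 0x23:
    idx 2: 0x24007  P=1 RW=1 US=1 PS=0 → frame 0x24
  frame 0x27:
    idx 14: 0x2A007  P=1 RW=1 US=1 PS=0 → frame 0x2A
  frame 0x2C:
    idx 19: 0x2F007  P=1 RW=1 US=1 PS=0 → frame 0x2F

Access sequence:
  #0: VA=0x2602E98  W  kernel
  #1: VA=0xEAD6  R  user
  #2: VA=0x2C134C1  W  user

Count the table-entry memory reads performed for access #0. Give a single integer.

Trace:
#0 VA=0x2602E98 (w,kernel):
  [0] read 0x22 idx=19: raw=0x23007 flags P=1 W=1 U=1 S=0
  [1] read 0x23 idx=2: raw=0x24007 flags P=1 W=1 U=1 S=0
  ⇒ phys 0x24E98  [2 reads]
#1 VA=0xEAD6 (r,user):
  [0] read 0x22 idx=0: raw=0x27007 flags P=1 W=1 U=1 S=0
  [1] read 0x27 idx=14: raw=0x2A007 flags P=1 W=1 U=1 S=0
  ⇒ phys 0x2AAD6  [2 reads]
#2 VA=0x2C134C1 (w,user):
  [0] read 0x22 idx=22: raw=0x2C007 flags P=1 W=1 U=1 S=0
  [1] read 0x2C idx=19: raw=0x2F007 flags P=1 W=1 U=1 S=0
  ⇒ phys 0x2F4C1  [2 reads]

Entries read for #0: 2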